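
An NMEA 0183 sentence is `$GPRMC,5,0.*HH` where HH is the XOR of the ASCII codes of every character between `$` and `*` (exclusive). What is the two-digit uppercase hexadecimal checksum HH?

XOR the ASCII codes of the payload characters:
  'G' = 0x47 → acc = 0x47
  'P' = 0x50 → acc = 0x17
  'R' = 0x52 → acc = 0x45
  'M' = 0x4D → acc = 0x08
  'C' = 0x43 → acc = 0x4B
  ',' = 0x2C → acc = 0x67
  '5' = 0x35 → acc = 0x52
  ',' = 0x2C → acc = 0x7E
  '0' = 0x30 → acc = 0x4E
  '.' = 0x2E → acc = 0x60
Checksum = 0x60.

60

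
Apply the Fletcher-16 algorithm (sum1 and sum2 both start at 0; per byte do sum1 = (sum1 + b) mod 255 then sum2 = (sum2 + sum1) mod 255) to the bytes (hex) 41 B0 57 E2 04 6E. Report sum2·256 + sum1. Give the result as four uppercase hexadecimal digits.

779E

Running sums (mod 255):
  after byte 0 (41): sum1=65, sum2=65
  after byte 1 (B0): sum1=241, sum2=51
  after byte 2 (57): sum1=73, sum2=124
  after byte 3 (E2): sum1=44, sum2=168
  after byte 4 (04): sum1=48, sum2=216
  after byte 5 (6E): sum1=158, sum2=119
Checksum = sum2·256 + sum1 = 119·256 + 158 = 30622 = 0x779E.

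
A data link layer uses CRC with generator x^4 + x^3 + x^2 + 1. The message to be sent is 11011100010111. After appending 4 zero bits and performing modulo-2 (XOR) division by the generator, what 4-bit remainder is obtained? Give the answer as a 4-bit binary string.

Append 4 zeros: 110111000101110000. Divide by 11101 (XOR where the leading bit is 1):
  pos 0: 11011 XOR 11101 = 00110
  pos 2: 11010 XOR 11101 = 00111
  pos 4: 11100 XOR 11101 = 00001
  pos 8: 11011 XOR 11101 = 00110
  pos 10: 11010 XOR 11101 = 00111
  pos 12: 11100 XOR 11101 = 00001
Remainder (last 4 bits) = 0010. This is the CRC / FCS.

0010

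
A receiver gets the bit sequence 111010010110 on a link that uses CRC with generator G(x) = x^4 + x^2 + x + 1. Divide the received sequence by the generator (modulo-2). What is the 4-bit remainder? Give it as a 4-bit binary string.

1011

Modulo-2 division of 111010010110 by 10111:
  pos 0: 11101 XOR 10111 = 01010
  pos 1: 10100 XOR 10111 = 00011
  pos 4: 11010 XOR 10111 = 01101
  pos 5: 11011 XOR 10111 = 01100
  pos 6: 11001 XOR 10111 = 01110
  pos 7: 11100 XOR 10111 = 01011
Remainder = 1011 (nonzero — an error is detected).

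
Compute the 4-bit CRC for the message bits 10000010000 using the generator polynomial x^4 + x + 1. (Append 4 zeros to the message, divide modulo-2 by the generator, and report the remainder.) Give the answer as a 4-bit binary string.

1100

Append 4 zeros: 100000100000000. Divide by 10011 (XOR where the leading bit is 1):
  pos 0: 10000 XOR 10011 = 00011
  pos 3: 11010 XOR 10011 = 01001
  pos 4: 10010 XOR 10011 = 00001
  pos 8: 10000 XOR 10011 = 00011
Remainder (last 4 bits) = 1100. This is the CRC / FCS.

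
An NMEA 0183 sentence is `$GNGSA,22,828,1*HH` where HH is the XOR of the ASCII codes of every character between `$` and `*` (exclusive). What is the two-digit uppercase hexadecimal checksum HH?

73

XOR the ASCII codes of the payload characters:
  'G' = 0x47 → acc = 0x47
  'N' = 0x4E → acc = 0x09
  'G' = 0x47 → acc = 0x4E
  'S' = 0x53 → acc = 0x1D
  'A' = 0x41 → acc = 0x5C
  ',' = 0x2C → acc = 0x70
  '2' = 0x32 → acc = 0x42
  '2' = 0x32 → acc = 0x70
  ',' = 0x2C → acc = 0x5C
  '8' = 0x38 → acc = 0x64
  '2' = 0x32 → acc = 0x56
  '8' = 0x38 → acc = 0x6E
  ',' = 0x2C → acc = 0x42
  '1' = 0x31 → acc = 0x73
Checksum = 0x73.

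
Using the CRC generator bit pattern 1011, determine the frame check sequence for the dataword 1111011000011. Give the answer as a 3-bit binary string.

011

Append 3 zeros: 1111011000011000. Divide by 1011 (XOR where the leading bit is 1):
  pos 0: 1111 XOR 1011 = 0100
  pos 1: 1000 XOR 1011 = 0011
  pos 3: 1111 XOR 1011 = 0100
  pos 4: 1000 XOR 1011 = 0011
  pos 6: 1100 XOR 1011 = 0111
  pos 7: 1110 XOR 1011 = 0101
  pos 8: 1011 XOR 1011 = 0000
  pos 12: 1000 XOR 1011 = 0011
Remainder (last 3 bits) = 011. This is the CRC / FCS.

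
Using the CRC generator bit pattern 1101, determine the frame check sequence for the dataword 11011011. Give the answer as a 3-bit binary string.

100

Append 3 zeros: 11011011000. Divide by 1101 (XOR where the leading bit is 1):
  pos 0: 1101 XOR 1101 = 0000
  pos 4: 1011 XOR 1101 = 0110
  pos 5: 1100 XOR 1101 = 0001
Remainder (last 3 bits) = 100. This is the CRC / FCS.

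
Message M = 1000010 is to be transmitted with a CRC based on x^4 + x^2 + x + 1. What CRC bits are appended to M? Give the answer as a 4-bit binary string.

Append 4 zeros: 10000100000. Divide by 10111 (XOR where the leading bit is 1):
  pos 0: 10000 XOR 10111 = 00111
  pos 2: 11110 XOR 10111 = 01001
  pos 3: 10010 XOR 10111 = 00101
  pos 5: 10100 XOR 10111 = 00011
Remainder (last 4 bits) = 0110. This is the CRC / FCS.

0110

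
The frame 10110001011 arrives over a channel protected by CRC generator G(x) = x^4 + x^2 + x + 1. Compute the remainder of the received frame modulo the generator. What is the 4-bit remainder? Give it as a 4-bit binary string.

0000

Modulo-2 division of 10110001011 by 10111:
  pos 0: 10110 XOR 10111 = 00001
  pos 4: 10010 XOR 10111 = 00101
  pos 6: 10111 XOR 10111 = 00000
Remainder = 0000 (zero — the frame passes the CRC check).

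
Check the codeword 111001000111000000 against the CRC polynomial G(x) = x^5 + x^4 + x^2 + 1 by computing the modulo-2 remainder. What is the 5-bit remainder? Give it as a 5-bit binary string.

11001

Modulo-2 division of 111001000111000000 by 110101:
  pos 0: 111001 XOR 110101 = 001100
  pos 2: 110000 XOR 110101 = 000101
  pos 5: 101011 XOR 110101 = 011110
  pos 6: 111101 XOR 110101 = 001000
  pos 8: 100000 XOR 110101 = 010101
  pos 9: 101010 XOR 110101 = 011111
  pos 10: 111110 XOR 110101 = 001011
  pos 12: 101100 XOR 110101 = 011001
Remainder = 11001 (nonzero — an error is detected).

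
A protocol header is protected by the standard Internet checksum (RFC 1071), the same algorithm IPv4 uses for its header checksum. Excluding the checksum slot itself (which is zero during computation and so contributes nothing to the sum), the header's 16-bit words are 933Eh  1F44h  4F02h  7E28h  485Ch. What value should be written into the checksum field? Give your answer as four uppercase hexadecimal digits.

One's-complement addition (fold any carry out of bit 15 back into bit 0):
  0x933E + 0x1F44 = 0x0B282
  0xB282 + 0x4F02 = 0x10184 → wrap carry → 0x0185
  0x0185 + 0x7E28 = 0x07FAD
  0x7FAD + 0x485C = 0x0C809
One's-complement sum = 0xC809.
Checksum = ~0xC809 & 0xFFFF = 0x37F6.

37F6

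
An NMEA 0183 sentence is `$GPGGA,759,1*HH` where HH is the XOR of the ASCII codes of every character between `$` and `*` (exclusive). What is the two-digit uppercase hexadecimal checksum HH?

5C

XOR the ASCII codes of the payload characters:
  'G' = 0x47 → acc = 0x47
  'P' = 0x50 → acc = 0x17
  'G' = 0x47 → acc = 0x50
  'G' = 0x47 → acc = 0x17
  'A' = 0x41 → acc = 0x56
  ',' = 0x2C → acc = 0x7A
  '7' = 0x37 → acc = 0x4D
  '5' = 0x35 → acc = 0x78
  '9' = 0x39 → acc = 0x41
  ',' = 0x2C → acc = 0x6D
  '1' = 0x31 → acc = 0x5C
Checksum = 0x5C.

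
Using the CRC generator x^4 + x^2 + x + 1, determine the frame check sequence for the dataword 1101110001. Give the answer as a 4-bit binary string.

Append 4 zeros: 11011100010000. Divide by 10111 (XOR where the leading bit is 1):
  pos 0: 11011 XOR 10111 = 01100
  pos 1: 11001 XOR 10111 = 01110
  pos 2: 11100 XOR 10111 = 01011
  pos 3: 10110 XOR 10111 = 00001
  pos 7: 10100 XOR 10111 = 00011
Remainder (last 4 bits) = 1100. This is the CRC / FCS.

1100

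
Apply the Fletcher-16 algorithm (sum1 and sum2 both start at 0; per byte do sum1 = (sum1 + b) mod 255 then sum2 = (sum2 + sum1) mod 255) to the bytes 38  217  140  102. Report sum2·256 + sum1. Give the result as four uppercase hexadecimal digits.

A5F2

Running sums (mod 255):
  after byte 0 (38): sum1=38, sum2=38
  after byte 1 (217): sum1=0, sum2=38
  after byte 2 (140): sum1=140, sum2=178
  after byte 3 (102): sum1=242, sum2=165
Checksum = sum2·256 + sum1 = 165·256 + 242 = 42482 = 0xA5F2.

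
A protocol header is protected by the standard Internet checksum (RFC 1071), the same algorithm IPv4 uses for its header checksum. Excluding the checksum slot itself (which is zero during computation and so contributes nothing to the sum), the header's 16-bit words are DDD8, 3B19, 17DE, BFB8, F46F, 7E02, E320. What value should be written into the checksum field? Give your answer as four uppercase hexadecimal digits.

B9E3

One's-complement addition (fold any carry out of bit 15 back into bit 0):
  0xDDD8 + 0x3B19 = 0x118F1 → wrap carry → 0x18F2
  0x18F2 + 0x17DE = 0x030D0
  0x30D0 + 0xBFB8 = 0x0F088
  0xF088 + 0xF46F = 0x1E4F7 → wrap carry → 0xE4F8
  0xE4F8 + 0x7E02 = 0x162FA → wrap carry → 0x62FB
  0x62FB + 0xE320 = 0x1461B → wrap carry → 0x461C
One's-complement sum = 0x461C.
Checksum = ~0x461C & 0xFFFF = 0xB9E3.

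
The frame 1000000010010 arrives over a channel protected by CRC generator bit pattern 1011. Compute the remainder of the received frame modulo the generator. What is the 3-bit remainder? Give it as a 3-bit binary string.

011

Modulo-2 division of 1000000010010 by 1011:
  pos 0: 1000 XOR 1011 = 0011
  pos 2: 1100 XOR 1011 = 0111
  pos 3: 1110 XOR 1011 = 0101
  pos 4: 1010 XOR 1011 = 0001
  pos 7: 1100 XOR 1011 = 0111
  pos 8: 1111 XOR 1011 = 0100
  pos 9: 1000 XOR 1011 = 0011
Remainder = 011 (nonzero — an error is detected).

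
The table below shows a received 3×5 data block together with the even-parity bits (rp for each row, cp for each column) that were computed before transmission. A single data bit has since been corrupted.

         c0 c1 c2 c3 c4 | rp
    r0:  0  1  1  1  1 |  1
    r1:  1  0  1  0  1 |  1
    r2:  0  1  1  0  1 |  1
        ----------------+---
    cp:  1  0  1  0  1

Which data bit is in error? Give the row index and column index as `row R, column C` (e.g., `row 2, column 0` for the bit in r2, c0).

Recompute each row's even parity and compare to rp:
  r0: data parity 0, sent rp 1 → mismatch
  r1: data parity 1, sent rp 1 → ok
  r2: data parity 1, sent rp 1 → ok
Recompute each column's even parity and compare to cp:
  c0: data parity 1, sent cp 1 → ok
  c1: data parity 0, sent cp 0 → ok
  c2: data parity 1, sent cp 1 → ok
  c3: data parity 1, sent cp 0 → mismatch
  c4: data parity 1, sent cp 1 → ok
Exactly one row (r0) and one column (c3) fail → the flipped bit is at their intersection.

row 0, column 3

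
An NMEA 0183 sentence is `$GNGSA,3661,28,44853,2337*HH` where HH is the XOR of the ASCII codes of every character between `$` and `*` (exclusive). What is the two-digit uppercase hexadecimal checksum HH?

6F

XOR the ASCII codes of the payload characters:
  'G' = 0x47 → acc = 0x47
  'N' = 0x4E → acc = 0x09
  'G' = 0x47 → acc = 0x4E
  'S' = 0x53 → acc = 0x1D
  'A' = 0x41 → acc = 0x5C
  ',' = 0x2C → acc = 0x70
  '3' = 0x33 → acc = 0x43
  '6' = 0x36 → acc = 0x75
  '6' = 0x36 → acc = 0x43
  '1' = 0x31 → acc = 0x72
  ',' = 0x2C → acc = 0x5E
  '2' = 0x32 → acc = 0x6C
  '8' = 0x38 → acc = 0x54
  ',' = 0x2C → acc = 0x78
  '4' = 0x34 → acc = 0x4C
  '4' = 0x34 → acc = 0x78
  '8' = 0x38 → acc = 0x40
  '5' = 0x35 → acc = 0x75
  '3' = 0x33 → acc = 0x46
  ',' = 0x2C → acc = 0x6A
  '2' = 0x32 → acc = 0x58
  '3' = 0x33 → acc = 0x6B
  '3' = 0x33 → acc = 0x58
  '7' = 0x37 → acc = 0x6F
Checksum = 0x6F.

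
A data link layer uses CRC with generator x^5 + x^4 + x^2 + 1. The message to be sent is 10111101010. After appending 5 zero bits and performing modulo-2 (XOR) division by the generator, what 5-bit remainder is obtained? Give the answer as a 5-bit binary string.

10000

Append 5 zeros: 1011110101000000. Divide by 110101 (XOR where the leading bit is 1):
  pos 0: 101111 XOR 110101 = 011010
  pos 1: 110100 XOR 110101 = 000001
  pos 6: 110100 XOR 110101 = 000001
Remainder (last 5 bits) = 10000. This is the CRC / FCS.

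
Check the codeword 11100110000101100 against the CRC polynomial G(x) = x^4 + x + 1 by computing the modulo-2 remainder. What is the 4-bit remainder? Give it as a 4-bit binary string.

1001

Modulo-2 division of 11100110000101100 by 10011:
  pos 0: 11100 XOR 10011 = 01111
  pos 1: 11111 XOR 10011 = 01100
  pos 2: 11001 XOR 10011 = 01010
  pos 3: 10100 XOR 10011 = 00111
  pos 5: 11100 XOR 10011 = 01111
  pos 6: 11110 XOR 10011 = 01101
  pos 7: 11011 XOR 10011 = 01000
  pos 8: 10000 XOR 10011 = 00011
  pos 11: 11110 XOR 10011 = 01101
  pos 12: 11010 XOR 10011 = 01001
Remainder = 1001 (nonzero — an error is detected).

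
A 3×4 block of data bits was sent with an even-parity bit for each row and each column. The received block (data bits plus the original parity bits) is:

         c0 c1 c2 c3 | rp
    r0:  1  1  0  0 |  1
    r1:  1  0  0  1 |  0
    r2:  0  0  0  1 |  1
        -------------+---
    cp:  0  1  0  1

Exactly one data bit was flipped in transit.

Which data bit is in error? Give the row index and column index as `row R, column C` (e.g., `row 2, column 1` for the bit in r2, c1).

Recompute each row's even parity and compare to rp:
  r0: data parity 0, sent rp 1 → mismatch
  r1: data parity 0, sent rp 0 → ok
  r2: data parity 1, sent rp 1 → ok
Recompute each column's even parity and compare to cp:
  c0: data parity 0, sent cp 0 → ok
  c1: data parity 1, sent cp 1 → ok
  c2: data parity 0, sent cp 0 → ok
  c3: data parity 0, sent cp 1 → mismatch
Exactly one row (r0) and one column (c3) fail → the flipped bit is at their intersection.

row 0, column 3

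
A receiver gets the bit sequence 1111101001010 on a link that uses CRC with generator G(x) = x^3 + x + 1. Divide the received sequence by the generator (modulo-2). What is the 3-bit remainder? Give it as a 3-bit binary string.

Modulo-2 division of 1111101001010 by 1011:
  pos 0: 1111 XOR 1011 = 0100
  pos 1: 1001 XOR 1011 = 0010
  pos 3: 1001 XOR 1011 = 0010
  pos 5: 1000 XOR 1011 = 0011
  pos 7: 1110 XOR 1011 = 0101
  pos 8: 1011 XOR 1011 = 0000
Remainder = 000 (zero — the frame passes the CRC check).

000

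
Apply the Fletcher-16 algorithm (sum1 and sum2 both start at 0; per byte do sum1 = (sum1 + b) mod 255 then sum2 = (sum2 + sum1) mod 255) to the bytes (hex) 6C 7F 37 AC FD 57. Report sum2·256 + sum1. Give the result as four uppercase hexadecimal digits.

3E25

Running sums (mod 255):
  after byte 0 (6C): sum1=108, sum2=108
  after byte 1 (7F): sum1=235, sum2=88
  after byte 2 (37): sum1=35, sum2=123
  after byte 3 (AC): sum1=207, sum2=75
  after byte 4 (FD): sum1=205, sum2=25
  after byte 5 (57): sum1=37, sum2=62
Checksum = sum2·256 + sum1 = 62·256 + 37 = 15909 = 0x3E25.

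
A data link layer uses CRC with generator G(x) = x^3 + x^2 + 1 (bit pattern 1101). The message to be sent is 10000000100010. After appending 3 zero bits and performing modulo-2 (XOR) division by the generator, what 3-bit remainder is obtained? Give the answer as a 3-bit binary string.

Append 3 zeros: 10000000100010000. Divide by 1101 (XOR where the leading bit is 1):
  pos 0: 1000 XOR 1101 = 0101
  pos 1: 1010 XOR 1101 = 0111
  pos 2: 1110 XOR 1101 = 0011
  pos 4: 1100 XOR 1101 = 0001
  pos 7: 1100 XOR 1101 = 0001
  pos 10: 1010 XOR 1101 = 0111
  pos 11: 1110 XOR 1101 = 0011
  pos 13: 1100 XOR 1101 = 0001
Remainder (last 3 bits) = 001. This is the CRC / FCS.

001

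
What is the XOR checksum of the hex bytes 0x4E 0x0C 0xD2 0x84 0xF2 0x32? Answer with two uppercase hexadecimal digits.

XOR the bytes together:
  start with 0x4E
  0x4E ⊕ 0x0C = 0x42
  0x42 ⊕ 0xD2 = 0x90
  0x90 ⊕ 0x84 = 0x14
  0x14 ⊕ 0xF2 = 0xE6
  0xE6 ⊕ 0x32 = 0xD4

D4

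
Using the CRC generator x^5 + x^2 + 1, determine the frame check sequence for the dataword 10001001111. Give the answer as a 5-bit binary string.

Append 5 zeros: 1000100111100000. Divide by 100101 (XOR where the leading bit is 1):
  pos 0: 100010 XOR 100101 = 000111
  pos 3: 111011 XOR 100101 = 011110
  pos 4: 111101 XOR 100101 = 011000
  pos 5: 110001 XOR 100101 = 010100
  pos 6: 101000 XOR 100101 = 001101
  pos 8: 110100 XOR 100101 = 010001
  pos 9: 100010 XOR 100101 = 000111
Remainder (last 5 bits) = 01110. This is the CRC / FCS.

01110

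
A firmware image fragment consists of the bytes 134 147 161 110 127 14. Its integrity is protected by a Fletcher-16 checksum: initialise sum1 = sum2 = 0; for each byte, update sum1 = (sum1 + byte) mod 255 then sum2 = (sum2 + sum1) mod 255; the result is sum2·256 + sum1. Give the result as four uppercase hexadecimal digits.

Running sums (mod 255):
  after byte 0 (134): sum1=134, sum2=134
  after byte 1 (147): sum1=26, sum2=160
  after byte 2 (161): sum1=187, sum2=92
  after byte 3 (110): sum1=42, sum2=134
  after byte 4 (127): sum1=169, sum2=48
  after byte 5 (14): sum1=183, sum2=231
Checksum = sum2·256 + sum1 = 231·256 + 183 = 59319 = 0xE7B7.

E7B7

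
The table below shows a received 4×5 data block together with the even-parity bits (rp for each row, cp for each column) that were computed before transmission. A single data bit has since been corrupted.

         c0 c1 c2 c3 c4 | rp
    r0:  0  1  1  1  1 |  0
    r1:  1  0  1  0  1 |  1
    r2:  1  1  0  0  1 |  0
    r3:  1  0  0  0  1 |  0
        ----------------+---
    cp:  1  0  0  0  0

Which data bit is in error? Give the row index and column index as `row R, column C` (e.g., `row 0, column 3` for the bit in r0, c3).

Recompute each row's even parity and compare to rp:
  r0: data parity 0, sent rp 0 → ok
  r1: data parity 1, sent rp 1 → ok
  r2: data parity 1, sent rp 0 → mismatch
  r3: data parity 0, sent rp 0 → ok
Recompute each column's even parity and compare to cp:
  c0: data parity 1, sent cp 1 → ok
  c1: data parity 0, sent cp 0 → ok
  c2: data parity 0, sent cp 0 → ok
  c3: data parity 1, sent cp 0 → mismatch
  c4: data parity 0, sent cp 0 → ok
Exactly one row (r2) and one column (c3) fail → the flipped bit is at their intersection.

row 2, column 3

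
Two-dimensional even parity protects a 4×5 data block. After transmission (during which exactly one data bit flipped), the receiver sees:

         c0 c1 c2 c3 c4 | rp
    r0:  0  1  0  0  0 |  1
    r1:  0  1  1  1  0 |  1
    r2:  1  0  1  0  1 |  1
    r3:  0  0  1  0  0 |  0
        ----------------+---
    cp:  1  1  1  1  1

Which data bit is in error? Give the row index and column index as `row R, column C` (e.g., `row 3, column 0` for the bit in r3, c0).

Recompute each row's even parity and compare to rp:
  r0: data parity 1, sent rp 1 → ok
  r1: data parity 1, sent rp 1 → ok
  r2: data parity 1, sent rp 1 → ok
  r3: data parity 1, sent rp 0 → mismatch
Recompute each column's even parity and compare to cp:
  c0: data parity 1, sent cp 1 → ok
  c1: data parity 0, sent cp 1 → mismatch
  c2: data parity 1, sent cp 1 → ok
  c3: data parity 1, sent cp 1 → ok
  c4: data parity 1, sent cp 1 → ok
Exactly one row (r3) and one column (c1) fail → the flipped bit is at their intersection.

row 3, column 1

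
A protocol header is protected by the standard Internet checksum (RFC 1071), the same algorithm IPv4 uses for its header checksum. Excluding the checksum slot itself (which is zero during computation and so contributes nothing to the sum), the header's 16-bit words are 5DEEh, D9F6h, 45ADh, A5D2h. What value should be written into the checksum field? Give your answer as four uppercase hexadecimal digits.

One's-complement addition (fold any carry out of bit 15 back into bit 0):
  0x5DEE + 0xD9F6 = 0x137E4 → wrap carry → 0x37E5
  0x37E5 + 0x45AD = 0x07D92
  0x7D92 + 0xA5D2 = 0x12364 → wrap carry → 0x2365
One's-complement sum = 0x2365.
Checksum = ~0x2365 & 0xFFFF = 0xDC9A.

DC9A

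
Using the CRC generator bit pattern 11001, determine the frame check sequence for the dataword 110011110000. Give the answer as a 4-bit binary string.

Append 4 zeros: 1100111100000000. Divide by 11001 (XOR where the leading bit is 1):
  pos 0: 11001 XOR 11001 = 00000
  pos 5: 11100 XOR 11001 = 00101
  pos 7: 10100 XOR 11001 = 01101
  pos 8: 11010 XOR 11001 = 00011
  pos 11: 11000 XOR 11001 = 00001
Remainder (last 4 bits) = 0001. This is the CRC / FCS.

0001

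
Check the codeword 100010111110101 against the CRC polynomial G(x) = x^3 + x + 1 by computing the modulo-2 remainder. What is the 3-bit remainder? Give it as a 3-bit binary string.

Modulo-2 division of 100010111110101 by 1011:
  pos 0: 1000 XOR 1011 = 0011
  pos 2: 1110 XOR 1011 = 0101
  pos 3: 1011 XOR 1011 = 0000
  pos 7: 1111 XOR 1011 = 0100
  pos 8: 1000 XOR 1011 = 0011
  pos 10: 1110 XOR 1011 = 0101
  pos 11: 1011 XOR 1011 = 0000
Remainder = 000 (zero — the frame passes the CRC check).

000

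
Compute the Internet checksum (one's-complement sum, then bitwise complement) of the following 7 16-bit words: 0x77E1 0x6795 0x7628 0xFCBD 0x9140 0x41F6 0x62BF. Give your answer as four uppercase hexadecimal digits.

One's-complement addition (fold any carry out of bit 15 back into bit 0):
  0x77E1 + 0x6795 = 0x0DF76
  0xDF76 + 0x7628 = 0x1559E → wrap carry → 0x559F
  0x559F + 0xFCBD = 0x1525C → wrap carry → 0x525D
  0x525D + 0x9140 = 0x0E39D
  0xE39D + 0x41F6 = 0x12593 → wrap carry → 0x2594
  0x2594 + 0x62BF = 0x08853
One's-complement sum = 0x8853.
Checksum = ~0x8853 & 0xFFFF = 0x77AC.

77AC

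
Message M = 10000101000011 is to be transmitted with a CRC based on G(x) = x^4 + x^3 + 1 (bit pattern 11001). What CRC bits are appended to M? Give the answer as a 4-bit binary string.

1111

Append 4 zeros: 100001010000110000. Divide by 11001 (XOR where the leading bit is 1):
  pos 0: 10000 XOR 11001 = 01001
  pos 1: 10011 XOR 11001 = 01010
  pos 2: 10100 XOR 11001 = 01101
  pos 3: 11011 XOR 11001 = 00010
  pos 6: 10000 XOR 11001 = 01001
  pos 7: 10010 XOR 11001 = 01011
  pos 8: 10111 XOR 11001 = 01110
  pos 9: 11101 XOR 11001 = 00100
  pos 11: 10000 XOR 11001 = 01001
  pos 12: 10010 XOR 11001 = 01011
  pos 13: 10110 XOR 11001 = 01111
Remainder (last 4 bits) = 1111. This is the CRC / FCS.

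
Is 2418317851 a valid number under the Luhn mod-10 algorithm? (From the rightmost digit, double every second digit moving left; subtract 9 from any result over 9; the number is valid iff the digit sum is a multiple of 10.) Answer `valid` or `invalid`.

From the right, keep odd positions and double even positions (subtract 9 from any doubled value over 9):
  doubled (positions 2,4,...): 1 5 6 2 4 → sum 18
  kept (positions 1,3,...): 1 8 1 8 4 → sum 22
Total = 40.
40 mod 10 = 0, so the number is valid.

valid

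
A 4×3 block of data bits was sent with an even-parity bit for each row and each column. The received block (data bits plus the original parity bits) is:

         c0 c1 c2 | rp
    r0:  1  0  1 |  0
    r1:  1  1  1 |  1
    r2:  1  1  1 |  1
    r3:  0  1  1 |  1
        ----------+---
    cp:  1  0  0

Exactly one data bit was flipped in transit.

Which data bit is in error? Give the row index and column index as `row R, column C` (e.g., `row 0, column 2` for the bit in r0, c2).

row 3, column 1

Recompute each row's even parity and compare to rp:
  r0: data parity 0, sent rp 0 → ok
  r1: data parity 1, sent rp 1 → ok
  r2: data parity 1, sent rp 1 → ok
  r3: data parity 0, sent rp 1 → mismatch
Recompute each column's even parity and compare to cp:
  c0: data parity 1, sent cp 1 → ok
  c1: data parity 1, sent cp 0 → mismatch
  c2: data parity 0, sent cp 0 → ok
Exactly one row (r3) and one column (c1) fail → the flipped bit is at their intersection.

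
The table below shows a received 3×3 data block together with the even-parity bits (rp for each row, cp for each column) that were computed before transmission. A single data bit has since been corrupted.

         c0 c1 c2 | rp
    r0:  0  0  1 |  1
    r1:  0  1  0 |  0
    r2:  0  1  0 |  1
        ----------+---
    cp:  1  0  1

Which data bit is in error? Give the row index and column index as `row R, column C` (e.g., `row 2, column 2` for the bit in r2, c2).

Recompute each row's even parity and compare to rp:
  r0: data parity 1, sent rp 1 → ok
  r1: data parity 1, sent rp 0 → mismatch
  r2: data parity 1, sent rp 1 → ok
Recompute each column's even parity and compare to cp:
  c0: data parity 0, sent cp 1 → mismatch
  c1: data parity 0, sent cp 0 → ok
  c2: data parity 1, sent cp 1 → ok
Exactly one row (r1) and one column (c0) fail → the flipped bit is at their intersection.

row 1, column 0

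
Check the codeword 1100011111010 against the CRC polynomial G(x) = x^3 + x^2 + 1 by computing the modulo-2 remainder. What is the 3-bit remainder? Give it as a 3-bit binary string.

000

Modulo-2 division of 1100011111010 by 1101:
  pos 0: 1100 XOR 1101 = 0001
  pos 3: 1011 XOR 1101 = 0110
  pos 4: 1101 XOR 1101 = 0000
  pos 8: 1101 XOR 1101 = 0000
Remainder = 000 (zero — the frame passes the CRC check).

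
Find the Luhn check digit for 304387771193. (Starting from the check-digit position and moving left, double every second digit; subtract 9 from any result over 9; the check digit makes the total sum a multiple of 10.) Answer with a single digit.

4

Partial digits right→left: 3 9 1 1 7 7 7 8 3 4 0 3
Double every second digit counting from the check-digit position (so the 1st, 3rd, 5th, ... of the partial from the right).
  doubled (with −9 where >9): 6 2 5 5 6 0 → sum 24
  kept as-is: 9 1 7 8 4 3 → sum 32
Total = 24 + 32 = 56.
Check digit = (10 − (56 mod 10)) mod 10 = 4.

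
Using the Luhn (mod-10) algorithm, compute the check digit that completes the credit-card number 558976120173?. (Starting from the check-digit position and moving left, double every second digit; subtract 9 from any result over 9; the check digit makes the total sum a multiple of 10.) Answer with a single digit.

7

Partial digits right→left: 3 7 1 0 2 1 6 7 9 8 5 5
Double every second digit counting from the check-digit position (so the 1st, 3rd, 5th, ... of the partial from the right).
  doubled (with −9 where >9): 6 2 4 3 9 1 → sum 25
  kept as-is: 7 0 1 7 8 5 → sum 28
Total = 25 + 28 = 53.
Check digit = (10 − (53 mod 10)) mod 10 = 7.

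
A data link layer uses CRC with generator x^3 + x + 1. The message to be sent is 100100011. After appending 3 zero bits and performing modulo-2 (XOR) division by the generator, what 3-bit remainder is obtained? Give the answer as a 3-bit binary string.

Append 3 zeros: 100100011000. Divide by 1011 (XOR where the leading bit is 1):
  pos 0: 1001 XOR 1011 = 0010
  pos 2: 1000 XOR 1011 = 0011
  pos 4: 1101 XOR 1011 = 0110
  pos 5: 1101 XOR 1011 = 0110
  pos 6: 1100 XOR 1011 = 0111
  pos 7: 1110 XOR 1011 = 0101
  pos 8: 1010 XOR 1011 = 0001
Remainder (last 3 bits) = 001. This is the CRC / FCS.

001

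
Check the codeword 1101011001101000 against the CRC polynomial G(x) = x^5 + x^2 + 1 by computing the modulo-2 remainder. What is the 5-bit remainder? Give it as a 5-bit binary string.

00000

Modulo-2 division of 1101011001101000 by 100101:
  pos 0: 110101 XOR 100101 = 010000
  pos 1: 100001 XOR 100101 = 000100
  pos 4: 100001 XOR 100101 = 000100
  pos 7: 100101 XOR 100101 = 000000
Remainder = 00000 (zero — the frame passes the CRC check).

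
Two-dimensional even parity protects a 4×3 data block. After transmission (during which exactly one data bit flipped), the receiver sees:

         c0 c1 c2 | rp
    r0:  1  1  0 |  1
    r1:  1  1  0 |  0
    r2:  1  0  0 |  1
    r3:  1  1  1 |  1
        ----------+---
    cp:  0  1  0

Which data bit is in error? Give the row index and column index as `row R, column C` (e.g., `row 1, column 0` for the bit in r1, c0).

Recompute each row's even parity and compare to rp:
  r0: data parity 0, sent rp 1 → mismatch
  r1: data parity 0, sent rp 0 → ok
  r2: data parity 1, sent rp 1 → ok
  r3: data parity 1, sent rp 1 → ok
Recompute each column's even parity and compare to cp:
  c0: data parity 0, sent cp 0 → ok
  c1: data parity 1, sent cp 1 → ok
  c2: data parity 1, sent cp 0 → mismatch
Exactly one row (r0) and one column (c2) fail → the flipped bit is at their intersection.

row 0, column 2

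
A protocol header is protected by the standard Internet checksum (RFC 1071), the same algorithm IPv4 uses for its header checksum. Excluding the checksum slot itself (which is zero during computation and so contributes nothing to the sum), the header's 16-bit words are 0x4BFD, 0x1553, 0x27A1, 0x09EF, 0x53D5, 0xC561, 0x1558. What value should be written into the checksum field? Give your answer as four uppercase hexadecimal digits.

One's-complement addition (fold any carry out of bit 15 back into bit 0):
  0x4BFD + 0x1553 = 0x06150
  0x6150 + 0x27A1 = 0x088F1
  0x88F1 + 0x09EF = 0x092E0
  0x92E0 + 0x53D5 = 0x0E6B5
  0xE6B5 + 0xC561 = 0x1AC16 → wrap carry → 0xAC17
  0xAC17 + 0x1558 = 0x0C16F
One's-complement sum = 0xC16F.
Checksum = ~0xC16F & 0xFFFF = 0x3E90.

3E90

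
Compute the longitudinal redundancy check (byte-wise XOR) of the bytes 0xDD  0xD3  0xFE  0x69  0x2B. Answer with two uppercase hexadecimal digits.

B2

XOR the bytes together:
  start with 0xDD
  0xDD ⊕ 0xD3 = 0x0E
  0x0E ⊕ 0xFE = 0xF0
  0xF0 ⊕ 0x69 = 0x99
  0x99 ⊕ 0x2B = 0xB2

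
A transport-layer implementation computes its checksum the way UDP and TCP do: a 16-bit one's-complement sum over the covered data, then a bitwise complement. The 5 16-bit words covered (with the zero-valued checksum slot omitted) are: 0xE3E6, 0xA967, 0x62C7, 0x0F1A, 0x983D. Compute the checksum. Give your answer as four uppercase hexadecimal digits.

6892

One's-complement addition (fold any carry out of bit 15 back into bit 0):
  0xE3E6 + 0xA967 = 0x18D4D → wrap carry → 0x8D4E
  0x8D4E + 0x62C7 = 0x0F015
  0xF015 + 0x0F1A = 0x0FF2F
  0xFF2F + 0x983D = 0x1976C → wrap carry → 0x976D
One's-complement sum = 0x976D.
Checksum = ~0x976D & 0xFFFF = 0x6892.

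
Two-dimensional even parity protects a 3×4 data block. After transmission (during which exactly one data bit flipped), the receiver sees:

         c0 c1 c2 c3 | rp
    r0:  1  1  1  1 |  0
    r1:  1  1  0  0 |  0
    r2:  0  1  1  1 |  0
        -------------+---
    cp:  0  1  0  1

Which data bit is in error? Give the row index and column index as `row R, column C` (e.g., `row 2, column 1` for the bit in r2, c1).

row 2, column 3

Recompute each row's even parity and compare to rp:
  r0: data parity 0, sent rp 0 → ok
  r1: data parity 0, sent rp 0 → ok
  r2: data parity 1, sent rp 0 → mismatch
Recompute each column's even parity and compare to cp:
  c0: data parity 0, sent cp 0 → ok
  c1: data parity 1, sent cp 1 → ok
  c2: data parity 0, sent cp 0 → ok
  c3: data parity 0, sent cp 1 → mismatch
Exactly one row (r2) and one column (c3) fail → the flipped bit is at their intersection.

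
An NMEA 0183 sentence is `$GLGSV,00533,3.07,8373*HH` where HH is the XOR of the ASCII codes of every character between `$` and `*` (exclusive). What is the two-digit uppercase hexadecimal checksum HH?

XOR the ASCII codes of the payload characters:
  'G' = 0x47 → acc = 0x47
  'L' = 0x4C → acc = 0x0B
  'G' = 0x47 → acc = 0x4C
  'S' = 0x53 → acc = 0x1F
  'V' = 0x56 → acc = 0x49
  ',' = 0x2C → acc = 0x65
  '0' = 0x30 → acc = 0x55
  '0' = 0x30 → acc = 0x65
  '5' = 0x35 → acc = 0x50
  '3' = 0x33 → acc = 0x63
  '3' = 0x33 → acc = 0x50
  ',' = 0x2C → acc = 0x7C
  '3' = 0x33 → acc = 0x4F
  '.' = 0x2E → acc = 0x61
  '0' = 0x30 → acc = 0x51
  '7' = 0x37 → acc = 0x66
  ',' = 0x2C → acc = 0x4A
  '8' = 0x38 → acc = 0x72
  '3' = 0x33 → acc = 0x41
  '7' = 0x37 → acc = 0x76
  '3' = 0x33 → acc = 0x45
Checksum = 0x45.

45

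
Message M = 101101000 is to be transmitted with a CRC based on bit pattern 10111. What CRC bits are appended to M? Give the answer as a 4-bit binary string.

Append 4 zeros: 1011010000000. Divide by 10111 (XOR where the leading bit is 1):
  pos 0: 10110 XOR 10111 = 00001
  pos 4: 11000 XOR 10111 = 01111
  pos 5: 11110 XOR 10111 = 01001
  pos 6: 10010 XOR 10111 = 00101
  pos 8: 10100 XOR 10111 = 00011
Remainder (last 4 bits) = 0011. This is the CRC / FCS.

0011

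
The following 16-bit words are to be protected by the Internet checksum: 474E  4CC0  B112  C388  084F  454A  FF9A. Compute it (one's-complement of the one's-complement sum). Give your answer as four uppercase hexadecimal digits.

One's-complement addition (fold any carry out of bit 15 back into bit 0):
  0x474E + 0x4CC0 = 0x0940E
  0x940E + 0xB112 = 0x14520 → wrap carry → 0x4521
  0x4521 + 0xC388 = 0x108A9 → wrap carry → 0x08AA
  0x08AA + 0x084F = 0x010F9
  0x10F9 + 0x454A = 0x05643
  0x5643 + 0xFF9A = 0x155DD → wrap carry → 0x55DE
One's-complement sum = 0x55DE.
Checksum = ~0x55DE & 0xFFFF = 0xAA21.

AA21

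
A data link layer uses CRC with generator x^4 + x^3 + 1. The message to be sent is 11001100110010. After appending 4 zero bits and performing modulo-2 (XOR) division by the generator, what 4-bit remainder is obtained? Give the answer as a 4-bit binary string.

0011

Append 4 zeros: 110011001100100000. Divide by 11001 (XOR where the leading bit is 1):
  pos 0: 11001 XOR 11001 = 00000
  pos 5: 10011 XOR 11001 = 01010
  pos 6: 10100 XOR 11001 = 01101
  pos 7: 11010 XOR 11001 = 00011
  pos 10: 11100 XOR 11001 = 00101
  pos 12: 10100 XOR 11001 = 01101
  pos 13: 11010 XOR 11001 = 00011
Remainder (last 4 bits) = 0011. This is the CRC / FCS.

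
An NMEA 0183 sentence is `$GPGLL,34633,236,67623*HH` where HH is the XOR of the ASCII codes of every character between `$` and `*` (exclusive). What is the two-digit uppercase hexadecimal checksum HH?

XOR the ASCII codes of the payload characters:
  'G' = 0x47 → acc = 0x47
  'P' = 0x50 → acc = 0x17
  'G' = 0x47 → acc = 0x50
  'L' = 0x4C → acc = 0x1C
  'L' = 0x4C → acc = 0x50
  ',' = 0x2C → acc = 0x7C
  '3' = 0x33 → acc = 0x4F
  '4' = 0x34 → acc = 0x7B
  '6' = 0x36 → acc = 0x4D
  '3' = 0x33 → acc = 0x7E
  '3' = 0x33 → acc = 0x4D
  ',' = 0x2C → acc = 0x61
  '2' = 0x32 → acc = 0x53
  '3' = 0x33 → acc = 0x60
  '6' = 0x36 → acc = 0x56
  ',' = 0x2C → acc = 0x7A
  '6' = 0x36 → acc = 0x4C
  '7' = 0x37 → acc = 0x7B
  '6' = 0x36 → acc = 0x4D
  '2' = 0x32 → acc = 0x7F
  '3' = 0x33 → acc = 0x4C
Checksum = 0x4C.

4C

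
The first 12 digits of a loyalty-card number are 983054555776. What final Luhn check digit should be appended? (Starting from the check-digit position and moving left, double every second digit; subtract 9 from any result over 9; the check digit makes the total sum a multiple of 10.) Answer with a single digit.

2

Partial digits right→left: 6 7 7 5 5 5 4 5 0 3 8 9
Double every second digit counting from the check-digit position (so the 1st, 3rd, 5th, ... of the partial from the right).
  doubled (with −9 where >9): 3 5 1 8 0 7 → sum 24
  kept as-is: 7 5 5 5 3 9 → sum 34
Total = 24 + 34 = 58.
Check digit = (10 − (58 mod 10)) mod 10 = 2.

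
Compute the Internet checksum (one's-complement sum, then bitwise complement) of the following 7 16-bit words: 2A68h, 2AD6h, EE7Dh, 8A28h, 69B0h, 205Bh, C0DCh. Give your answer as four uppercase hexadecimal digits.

E732

One's-complement addition (fold any carry out of bit 15 back into bit 0):
  0x2A68 + 0x2AD6 = 0x0553E
  0x553E + 0xEE7D = 0x143BB → wrap carry → 0x43BC
  0x43BC + 0x8A28 = 0x0CDE4
  0xCDE4 + 0x69B0 = 0x13794 → wrap carry → 0x3795
  0x3795 + 0x205B = 0x057F0
  0x57F0 + 0xC0DC = 0x118CC → wrap carry → 0x18CD
One's-complement sum = 0x18CD.
Checksum = ~0x18CD & 0xFFFF = 0xE732.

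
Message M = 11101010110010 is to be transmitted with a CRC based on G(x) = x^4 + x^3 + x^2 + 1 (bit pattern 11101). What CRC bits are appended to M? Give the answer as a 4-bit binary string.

Append 4 zeros: 111010101100100000. Divide by 11101 (XOR where the leading bit is 1):
  pos 0: 11101 XOR 11101 = 00000
  pos 6: 10110 XOR 11101 = 01011
  pos 7: 10110 XOR 11101 = 01011
  pos 8: 10111 XOR 11101 = 01010
  pos 9: 10100 XOR 11101 = 01001
  pos 10: 10010 XOR 11101 = 01111
  pos 11: 11110 XOR 11101 = 00011
Remainder (last 4 bits) = 1100. This is the CRC / FCS.

1100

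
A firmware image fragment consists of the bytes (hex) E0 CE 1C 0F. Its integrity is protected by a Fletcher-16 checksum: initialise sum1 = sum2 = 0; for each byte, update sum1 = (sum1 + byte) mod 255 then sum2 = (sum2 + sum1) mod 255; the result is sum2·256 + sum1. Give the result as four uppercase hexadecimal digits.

Running sums (mod 255):
  after byte 0 (E0): sum1=224, sum2=224
  after byte 1 (CE): sum1=175, sum2=144
  after byte 2 (1C): sum1=203, sum2=92
  after byte 3 (0F): sum1=218, sum2=55
Checksum = sum2·256 + sum1 = 55·256 + 218 = 14298 = 0x37DA.

37DA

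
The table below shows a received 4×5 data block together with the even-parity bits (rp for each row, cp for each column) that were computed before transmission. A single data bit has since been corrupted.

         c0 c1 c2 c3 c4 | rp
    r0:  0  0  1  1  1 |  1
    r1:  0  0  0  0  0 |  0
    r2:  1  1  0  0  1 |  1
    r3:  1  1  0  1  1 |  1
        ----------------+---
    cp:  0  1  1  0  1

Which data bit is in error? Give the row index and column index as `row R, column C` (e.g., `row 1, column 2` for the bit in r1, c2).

Recompute each row's even parity and compare to rp:
  r0: data parity 1, sent rp 1 → ok
  r1: data parity 0, sent rp 0 → ok
  r2: data parity 1, sent rp 1 → ok
  r3: data parity 0, sent rp 1 → mismatch
Recompute each column's even parity and compare to cp:
  c0: data parity 0, sent cp 0 → ok
  c1: data parity 0, sent cp 1 → mismatch
  c2: data parity 1, sent cp 1 → ok
  c3: data parity 0, sent cp 0 → ok
  c4: data parity 1, sent cp 1 → ok
Exactly one row (r3) and one column (c1) fail → the flipped bit is at their intersection.

row 3, column 1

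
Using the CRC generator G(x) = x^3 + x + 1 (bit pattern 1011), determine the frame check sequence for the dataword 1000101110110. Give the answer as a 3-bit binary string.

Append 3 zeros: 1000101110110000. Divide by 1011 (XOR where the leading bit is 1):
  pos 0: 1000 XOR 1011 = 0011
  pos 2: 1110 XOR 1011 = 0101
  pos 3: 1011 XOR 1011 = 0000
  pos 7: 1101 XOR 1011 = 0110
  pos 8: 1101 XOR 1011 = 0110
  pos 9: 1100 XOR 1011 = 0111
  pos 10: 1110 XOR 1011 = 0101
  pos 11: 1010 XOR 1011 = 0001
Remainder (last 3 bits) = 010. This is the CRC / FCS.

010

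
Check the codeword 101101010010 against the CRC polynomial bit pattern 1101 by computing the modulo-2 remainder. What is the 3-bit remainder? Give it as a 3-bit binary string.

Modulo-2 division of 101101010010 by 1101:
  pos 0: 1011 XOR 1101 = 0110
  pos 1: 1100 XOR 1101 = 0001
  pos 4: 1101 XOR 1101 = 0000
Remainder = 010 (nonzero — an error is detected).

010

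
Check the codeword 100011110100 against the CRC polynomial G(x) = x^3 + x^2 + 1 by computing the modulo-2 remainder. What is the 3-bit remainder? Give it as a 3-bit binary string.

Modulo-2 division of 100011110100 by 1101:
  pos 0: 1000 XOR 1101 = 0101
  pos 1: 1011 XOR 1101 = 0110
  pos 2: 1101 XOR 1101 = 0000
  pos 6: 1101 XOR 1101 = 0000
Remainder = 000 (zero — the frame passes the CRC check).

000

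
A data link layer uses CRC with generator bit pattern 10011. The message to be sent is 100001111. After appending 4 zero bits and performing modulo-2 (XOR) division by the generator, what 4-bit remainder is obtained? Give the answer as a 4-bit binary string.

Append 4 zeros: 1000011110000. Divide by 10011 (XOR where the leading bit is 1):
  pos 0: 10000 XOR 10011 = 00011
  pos 3: 11111 XOR 10011 = 01100
  pos 4: 11001 XOR 10011 = 01010
  pos 5: 10100 XOR 10011 = 00111
  pos 7: 11100 XOR 10011 = 01111
  pos 8: 11110 XOR 10011 = 01101
Remainder (last 4 bits) = 1101. This is the CRC / FCS.

1101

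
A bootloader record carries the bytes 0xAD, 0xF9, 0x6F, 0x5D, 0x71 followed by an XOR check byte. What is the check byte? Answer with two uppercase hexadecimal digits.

XOR the bytes together:
  start with 0xAD
  0xAD ⊕ 0xF9 = 0x54
  0x54 ⊕ 0x6F = 0x3B
  0x3B ⊕ 0x5D = 0x66
  0x66 ⊕ 0x71 = 0x17

17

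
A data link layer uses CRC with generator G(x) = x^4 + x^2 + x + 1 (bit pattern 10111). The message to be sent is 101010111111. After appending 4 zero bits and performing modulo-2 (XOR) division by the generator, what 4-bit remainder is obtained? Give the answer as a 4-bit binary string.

Append 4 zeros: 1010101111110000. Divide by 10111 (XOR where the leading bit is 1):
  pos 0: 10101 XOR 10111 = 00010
  pos 3: 10011 XOR 10111 = 00100
  pos 5: 10011 XOR 10111 = 00100
  pos 7: 10011 XOR 10111 = 00100
  pos 9: 10000 XOR 10111 = 00111
  pos 11: 11100 XOR 10111 = 01011
Remainder (last 4 bits) = 1011. This is the CRC / FCS.

1011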